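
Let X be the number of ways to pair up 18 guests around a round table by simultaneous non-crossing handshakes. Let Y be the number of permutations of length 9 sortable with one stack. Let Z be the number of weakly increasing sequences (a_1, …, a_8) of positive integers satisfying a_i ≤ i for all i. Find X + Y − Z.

With 18 = 2·9 people, non-crossing handshake pairings are non-crossing perfect matchings on a circle, counted by C_9. So X = C_9 = 4862.
By Knuth's characterisation, the stack-sortable permutations of length 9 are the 231-avoiders, numbering C_9. So Y = C_9 = 4862.
Weakly increasing sequences with a_i ≤ i biject with Dyck paths of semilength 8, so there are C_8. So Z = C_8 = 1430.
X + Y − Z = 4862 + 4862 − 1430 = 8294.

8294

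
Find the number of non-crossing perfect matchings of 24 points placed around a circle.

208012

Non-crossing perfect matchings of 2n points on a circle are counted by C_n; with 24 points, n = 12.
C_12 = C(24,12)/13 = 2704156/13 = 208012.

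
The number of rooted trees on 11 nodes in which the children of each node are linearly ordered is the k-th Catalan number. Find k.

A rooted plane tree on 11 nodes has 10 edges, and such trees are counted by C_10.

10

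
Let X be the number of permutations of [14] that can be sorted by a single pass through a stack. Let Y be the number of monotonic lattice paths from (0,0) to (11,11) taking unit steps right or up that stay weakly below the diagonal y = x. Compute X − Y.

Stack-sortable permutations are exactly the 231-avoiding ones, counted by C_n; here n = 14. So X = C_14 = 2674440.
Monotone paths in an n×n grid that stay weakly below the diagonal are counted by C_n; here n = 11. So Y = C_11 = 58786.
X − Y = 2674440 − 58786 = 2615654.

2615654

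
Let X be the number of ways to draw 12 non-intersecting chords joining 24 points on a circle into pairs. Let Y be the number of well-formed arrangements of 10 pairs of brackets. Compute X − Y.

191216

Non-crossing perfect matchings of 2n points on a circle are counted by C_n; with 24 points, n = 12. So X = C_12 = 208012.
Balanced strings of n pairs of brackets are counted by C_n; here n = 10. So Y = C_10 = 16796.
X − Y = 208012 − 16796 = 191216.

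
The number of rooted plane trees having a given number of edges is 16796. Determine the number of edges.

Rooted ordered trees with n edges are counted by C_n. The Catalan number equal to 16796 is C_10.

10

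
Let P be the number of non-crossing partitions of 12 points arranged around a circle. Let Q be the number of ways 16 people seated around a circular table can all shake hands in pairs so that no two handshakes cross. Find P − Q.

The non-crossing partitions of [12] form a lattice of size C_12. So P = C_12 = 208012.
With 16 = 2·8 people, non-crossing handshake pairings are non-crossing perfect matchings on a circle, counted by C_8. So Q = C_8 = 1430.
P − Q = 208012 − 1430 = 206582.

206582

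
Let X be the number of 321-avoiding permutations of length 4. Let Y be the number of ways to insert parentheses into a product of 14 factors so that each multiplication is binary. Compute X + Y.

Permutations of [n] avoiding any single length-3 pattern are counted by C_n; here n = 4. So X = C_4 = 14.
Bracketing 14 factors into binary products is counted by C_{14−1} = C_13. So Y = C_13 = 742900.
X + Y = 14 + 742900 = 742914.

742914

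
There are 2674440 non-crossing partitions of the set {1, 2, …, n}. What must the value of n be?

14

Non-crossing partitions of [n] are counted by C_n; 2674440 = C_14.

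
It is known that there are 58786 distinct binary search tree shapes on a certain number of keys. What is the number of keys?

11

Binary search tree shapes on n keys are counted by C_n, and C_11 = 58786.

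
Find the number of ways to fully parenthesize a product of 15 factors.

Parenthesizations of m factors correspond to full binary trees with m leaves, counted by C_{m−1}; m = 15 gives C_14.
C_14 = C_13 · 2(2·13+1)/(13+2) = 742900 · 54/15 = 2674440.

2674440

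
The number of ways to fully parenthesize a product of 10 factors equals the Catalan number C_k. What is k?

Bracketing 10 factors into binary products is counted by C_{10−1} = C_9.

9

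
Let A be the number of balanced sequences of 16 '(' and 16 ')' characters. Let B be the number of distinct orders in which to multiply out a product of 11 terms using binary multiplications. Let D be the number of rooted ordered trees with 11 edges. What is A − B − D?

Balanced strings of n pairs of brackets are counted by C_n; here n = 16. So A = C_16 = 35357670.
Bracketing 11 factors into binary products is counted by C_{11−1} = C_10. So B = C_10 = 16796.
A rooted plane tree with 11 edges has 12 nodes, and the count is C_11. So D = C_11 = 58786.
A − B − D = 35357670 − 16796 − 58786 = 35282088.

35282088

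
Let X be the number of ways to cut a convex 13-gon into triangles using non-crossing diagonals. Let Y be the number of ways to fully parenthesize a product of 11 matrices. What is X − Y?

41990

The number of triangulations of a 13-gon is the Catalan number C_11 (index = sides − 2). So X = C_11 = 58786.
Parenthesizations of m factors correspond to full binary trees with m leaves, counted by C_{m−1}; m = 11 gives C_10. So Y = C_10 = 16796.
X − Y = 58786 − 16796 = 41990.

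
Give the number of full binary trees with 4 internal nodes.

Full binary trees with n internal nodes are counted by C_n; here n = 4.
C_4 = 14.

14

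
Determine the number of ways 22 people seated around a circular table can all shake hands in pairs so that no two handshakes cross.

58786

Non-crossing handshake pairings of 2n people are counted by C_n; 22 people gives n = 11.
C_11 = C(22,11)/12 = 705432/12 = 58786.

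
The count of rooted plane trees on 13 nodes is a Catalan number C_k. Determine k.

12

Rooted ordered (plane) trees on m nodes have m−1 edges and are counted by C_{m−1}; m = 13 gives C_12.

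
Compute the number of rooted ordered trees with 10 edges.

16796

Rooted ordered trees with n edges are counted by C_n; here n = 10.
C_10 = C(20,10)/11 = 184756/11 = 16796.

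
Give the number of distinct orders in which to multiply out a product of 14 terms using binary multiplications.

Ways to associate a product of 14 factors correspond to binary trees on 14 leaves, so the count is C_13.
C_13 = 742900.

742900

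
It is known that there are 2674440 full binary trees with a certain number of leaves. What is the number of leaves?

15

Full binary trees with L leaves are counted by C_{L−1}; 2674440 = C_14.
So the index is 14, and the number of leaves is 14 + 1 = 15.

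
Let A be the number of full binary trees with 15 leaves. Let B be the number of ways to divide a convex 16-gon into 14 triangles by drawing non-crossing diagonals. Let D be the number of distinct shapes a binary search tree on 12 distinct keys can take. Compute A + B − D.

Full binary trees with 15 leaves have 15−1 = 14 internal nodes, so there are C_14 of them. So A = C_14 = 2674440.
Triangulations of a convex m-gon are counted by C_{m−2}; with m = 16 this is C_14. So B = C_14 = 2674440.
Rooted binary trees with 12 nodes (each child slot possibly empty) number C_12. So D = C_12 = 208012.
A + B − D = 2674440 + 2674440 − 208012 = 5140868.

5140868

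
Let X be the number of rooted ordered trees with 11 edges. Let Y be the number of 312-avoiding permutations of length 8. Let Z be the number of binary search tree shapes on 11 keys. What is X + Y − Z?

1430

A rooted plane tree with 11 edges has 12 nodes, and the count is C_11. So X = C_11 = 58786.
Permutations of [n] avoiding any single length-3 pattern are counted by C_n; here n = 8. So Y = C_8 = 1430.
Rooted binary trees with 11 nodes (each child slot possibly empty) number C_11. So Z = C_11 = 58786.
X + Y − Z = 58786 + 1430 − 58786 = 1430.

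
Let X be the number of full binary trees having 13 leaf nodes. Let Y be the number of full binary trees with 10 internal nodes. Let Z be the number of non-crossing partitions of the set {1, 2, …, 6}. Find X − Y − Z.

191084

A full binary tree with L leaves has L−1 internal nodes and is counted by C_{L−1}; L = 13 gives C_12. So X = C_12 = 208012.
The number of full binary trees on 10 internal nodes is the Catalan number C_10. So Y = C_10 = 16796.
The non-crossing partitions of [6] form a lattice of size C_6. So Z = C_6 = 132.
X − Y − Z = 208012 − 16796 − 132 = 191084.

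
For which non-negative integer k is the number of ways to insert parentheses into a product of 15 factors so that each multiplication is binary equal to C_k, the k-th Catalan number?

Bracketing 15 factors into binary products is counted by C_{15−1} = C_14.

14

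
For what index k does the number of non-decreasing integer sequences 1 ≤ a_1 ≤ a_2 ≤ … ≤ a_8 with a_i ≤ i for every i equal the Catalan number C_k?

8

Weakly increasing sequences with a_i ≤ i biject with Dyck paths of semilength 8, so there are C_8.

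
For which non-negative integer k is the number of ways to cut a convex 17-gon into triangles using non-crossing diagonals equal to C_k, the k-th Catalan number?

The number of triangulations of a 17-gon is the Catalan number C_15 (index = sides − 2).

15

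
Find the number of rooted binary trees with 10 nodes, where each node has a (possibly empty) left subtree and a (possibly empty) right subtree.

Binary trees (left/right distinguished) on n nodes are counted by C_n; here n = 10.
C_10 = C(20,10)/11 = 184756/11 = 16796.

16796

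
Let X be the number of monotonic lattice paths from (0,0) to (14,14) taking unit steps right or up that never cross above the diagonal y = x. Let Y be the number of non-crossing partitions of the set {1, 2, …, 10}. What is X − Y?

Monotone paths in an n×n grid that stay weakly below the diagonal are counted by C_n; here n = 14. So X = C_14 = 2674440.
The non-crossing partitions of [10] form a lattice of size C_10. So Y = C_10 = 16796.
X − Y = 2674440 − 16796 = 2657644.

2657644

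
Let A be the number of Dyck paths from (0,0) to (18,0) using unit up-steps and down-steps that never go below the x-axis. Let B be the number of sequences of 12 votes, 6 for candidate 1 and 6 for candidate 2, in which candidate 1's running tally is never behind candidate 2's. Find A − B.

4730

Dyck paths of semilength n (length 2n) are counted by C_n; here n = 9. So A = C_9 = 4862.
Reading a vote for the leader as '(' and for the other as ')' turns such a sequence into a balanced string of 6 pairs, so the count is C_6. So B = C_6 = 132.
A − B = 4862 − 132 = 4730.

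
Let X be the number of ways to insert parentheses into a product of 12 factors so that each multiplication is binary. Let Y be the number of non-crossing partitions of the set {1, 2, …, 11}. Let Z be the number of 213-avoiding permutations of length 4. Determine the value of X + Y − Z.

117558

Ways to associate a product of 12 factors correspond to binary trees on 12 leaves, so the count is C_11. So X = C_11 = 58786.
The non-crossing partitions of [11] form a lattice of size C_11. So Y = C_11 = 58786.
For any fixed pattern of length 3, the pattern-avoiding permutations of [4] number C_4. So Z = C_4 = 14.
X + Y − Z = 58786 + 58786 − 14 = 117558.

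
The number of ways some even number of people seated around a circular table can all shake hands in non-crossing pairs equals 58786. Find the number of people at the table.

22

Non-crossing handshake pairings of 2n people are counted by C_n. The Catalan number equal to 58786 is C_11.
So n = 11, and there are 2n = 22 people.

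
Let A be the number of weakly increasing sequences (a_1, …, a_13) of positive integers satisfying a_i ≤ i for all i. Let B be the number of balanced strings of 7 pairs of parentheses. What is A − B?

742471

Such sub-staircase sequences of length n are counted by C_n; here n = 13. So A = C_13 = 742900.
A balanced arrangement of 7 bracket pairs is a Dyck word of semilength 7, so the count is C_7. So B = C_7 = 429.
A − B = 742900 − 429 = 742471.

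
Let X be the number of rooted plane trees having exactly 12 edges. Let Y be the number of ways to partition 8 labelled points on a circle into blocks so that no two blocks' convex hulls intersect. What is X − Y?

206582

A rooted plane tree with 12 edges has 13 nodes, and the count is C_12. So X = C_12 = 208012.
The non-crossing partitions of [8] form a lattice of size C_8. So Y = C_8 = 1430.
X − Y = 208012 − 1430 = 206582.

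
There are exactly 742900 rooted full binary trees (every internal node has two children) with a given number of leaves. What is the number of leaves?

Full binary trees with L leaves are counted by C_{L−1}. Since C_13 = 742900, the index is 13.
So the index is 13, and the number of leaves is 13 + 1 = 14.

14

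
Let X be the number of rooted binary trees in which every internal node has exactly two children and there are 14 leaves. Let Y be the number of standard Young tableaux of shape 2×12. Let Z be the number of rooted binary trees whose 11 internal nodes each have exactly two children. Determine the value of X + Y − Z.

892126

A full binary tree with L leaves has L−1 internal nodes and is counted by C_{L−1}; L = 14 gives C_13. So X = C_13 = 742900.
By the hook-length formula (or a Dyck-path bijection), SYT of shape 2×12 number C_12. So Y = C_12 = 208012.
The number of full binary trees on 11 internal nodes is the Catalan number C_11. So Z = C_11 = 58786.
X + Y − Z = 742900 + 208012 − 58786 = 892126.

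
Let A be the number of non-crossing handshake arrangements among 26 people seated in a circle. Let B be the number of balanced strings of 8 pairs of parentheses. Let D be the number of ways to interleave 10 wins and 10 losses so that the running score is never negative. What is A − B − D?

With 26 = 2·13 people, non-crossing handshake pairings are non-crossing perfect matchings on a circle, counted by C_13. So A = C_13 = 742900.
A balanced arrangement of 8 bracket pairs is a Dyck word of semilength 8, so the count is C_8. So B = C_8 = 1430.
Ballot sequences with n votes each where one side never trails are Dyck words, counted by C_n; here n = 10. So D = C_10 = 16796.
A − B − D = 742900 − 1430 − 16796 = 724674.

724674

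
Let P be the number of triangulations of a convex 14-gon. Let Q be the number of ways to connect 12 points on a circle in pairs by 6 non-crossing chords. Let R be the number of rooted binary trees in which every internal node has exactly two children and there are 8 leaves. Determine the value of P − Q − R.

207451

The number of triangulations of a 14-gon is the Catalan number C_12 (index = sides − 2). So P = C_12 = 208012.
Non-crossing perfect matchings of 2n points on a circle are counted by C_n; with 12 points, n = 6. So Q = C_6 = 132.
Full binary trees with 8 leaves have 8−1 = 7 internal nodes, so there are C_7 of them. So R = C_7 = 429.
P − Q − R = 208012 − 132 − 429 = 207451.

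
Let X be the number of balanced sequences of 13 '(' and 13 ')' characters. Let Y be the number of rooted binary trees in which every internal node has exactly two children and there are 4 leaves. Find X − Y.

742895

A balanced arrangement of 13 bracket pairs is a Dyck word of semilength 13, so the count is C_13. So X = C_13 = 742900.
A full binary tree with L leaves has L−1 internal nodes and is counted by C_{L−1}; L = 4 gives C_3. So Y = C_3 = 5.
X − Y = 742900 − 5 = 742895.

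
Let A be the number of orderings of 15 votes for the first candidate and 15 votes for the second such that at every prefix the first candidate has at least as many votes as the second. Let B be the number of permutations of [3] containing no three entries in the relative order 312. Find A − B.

Ballot sequences with n votes each where one side never trails are Dyck words, counted by C_n; here n = 15. So A = C_15 = 9694845.
Permutations of [n] avoiding any single length-3 pattern are counted by C_n; here n = 3. So B = C_3 = 5.
A − B = 9694845 − 5 = 9694840.

9694840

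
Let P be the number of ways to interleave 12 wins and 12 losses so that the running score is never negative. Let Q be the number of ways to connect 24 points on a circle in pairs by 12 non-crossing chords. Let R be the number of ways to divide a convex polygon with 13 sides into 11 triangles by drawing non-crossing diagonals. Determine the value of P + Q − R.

357238

Ballot sequences with n votes each where one side never trails are Dyck words, counted by C_n; here n = 12. So P = C_12 = 208012.
Pairing 24 circle points by 12 non-crossing chords gives C_12 matchings. So Q = C_12 = 208012.
A convex 13-gon is triangulated into 11 triangles, and the number of such triangulations is the Catalan number C_{13−2} = C_11. So R = C_11 = 58786.
P + Q − R = 208012 + 208012 − 58786 = 357238.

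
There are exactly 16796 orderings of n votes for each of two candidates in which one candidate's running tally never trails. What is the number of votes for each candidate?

Such ballot sequences with n votes each are counted by C_n, and C_10 = 16796.

10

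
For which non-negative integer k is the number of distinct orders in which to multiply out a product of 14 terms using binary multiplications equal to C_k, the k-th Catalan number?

Parenthesizations of m factors correspond to full binary trees with m leaves, counted by C_{m−1}; m = 14 gives C_13.

13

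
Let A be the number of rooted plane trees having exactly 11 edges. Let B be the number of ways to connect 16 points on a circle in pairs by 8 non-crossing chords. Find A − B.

Rooted ordered trees with n edges are counted by C_n; here n = 11. So A = C_11 = 58786.
Pairing 16 circle points by 8 non-crossing chords gives C_8 matchings. So B = C_8 = 1430.
A − B = 58786 − 1430 = 57356.

57356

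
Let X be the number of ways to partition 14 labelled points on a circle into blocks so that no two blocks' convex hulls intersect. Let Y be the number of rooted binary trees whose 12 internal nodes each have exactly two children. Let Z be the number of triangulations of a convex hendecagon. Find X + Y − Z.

The non-crossing partitions of [14] form a lattice of size C_14. So X = C_14 = 2674440.
Full binary trees with n internal nodes are counted by C_n; here n = 12. So Y = C_12 = 208012.
Triangulations of a convex m-gon are counted by C_{m−2}; with m = 11 this is C_9. So Z = C_9 = 4862.
X + Y − Z = 2674440 + 208012 − 4862 = 2877590.

2877590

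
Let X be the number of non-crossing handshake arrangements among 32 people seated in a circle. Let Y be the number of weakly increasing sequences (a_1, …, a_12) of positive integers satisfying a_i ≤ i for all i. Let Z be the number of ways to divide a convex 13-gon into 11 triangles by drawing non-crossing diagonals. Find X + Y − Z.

35506896

Non-crossing handshake pairings of 2n people are counted by C_n; 32 people gives n = 16. So X = C_16 = 35357670.
Such sub-staircase sequences of length n are counted by C_n; here n = 12. So Y = C_12 = 208012.
Triangulations of a convex m-gon are counted by C_{m−2}; with m = 13 this is C_11. So Z = C_11 = 58786.
X + Y − Z = 35357670 + 208012 − 58786 = 35506896.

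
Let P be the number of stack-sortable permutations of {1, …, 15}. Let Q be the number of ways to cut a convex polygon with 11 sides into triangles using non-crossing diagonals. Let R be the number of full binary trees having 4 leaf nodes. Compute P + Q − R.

Stack-sortable permutations are exactly the 231-avoiding ones, counted by C_n; here n = 15. So P = C_15 = 9694845.
Triangulations of a convex m-gon are counted by C_{m−2}; with m = 11 this is C_9. So Q = C_9 = 4862.
Full binary trees with 4 leaves have 4−1 = 3 internal nodes, so there are C_3 of them. So R = C_3 = 5.
P + Q − R = 9694845 + 4862 − 5 = 9699702.

9699702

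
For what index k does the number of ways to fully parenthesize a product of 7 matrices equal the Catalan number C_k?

6

Parenthesizations of m factors correspond to full binary trees with m leaves, counted by C_{m−1}; m = 7 gives C_6.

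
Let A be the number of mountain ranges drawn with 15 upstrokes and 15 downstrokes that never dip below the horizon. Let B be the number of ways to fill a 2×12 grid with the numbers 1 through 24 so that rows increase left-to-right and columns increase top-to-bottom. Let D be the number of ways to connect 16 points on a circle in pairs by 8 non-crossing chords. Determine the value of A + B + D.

9904287

Paths of 15 up- and 15 down-steps that never dip below the axis are Dyck paths; their count is C_15. So A = C_15 = 9694845.
Standard Young tableaux of shape 2×n are counted by C_n; here n = 12. So B = C_12 = 208012.
Pairing 16 circle points by 8 non-crossing chords gives C_8 matchings. So D = C_8 = 1430.
A + B + D = 9694845 + 208012 + 1430 = 9904287.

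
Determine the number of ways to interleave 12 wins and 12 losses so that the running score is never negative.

Reading a vote for the leader as '(' and for the other as ')' turns such a sequence into a balanced string of 12 pairs, so the count is C_12.
C_12 = C(24,12)/13 = 2704156/13 = 208012.

208012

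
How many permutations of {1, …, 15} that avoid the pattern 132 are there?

9694845

Permutations of [n] avoiding any single length-3 pattern are counted by C_n; here n = 15.
C_15 = 9694845.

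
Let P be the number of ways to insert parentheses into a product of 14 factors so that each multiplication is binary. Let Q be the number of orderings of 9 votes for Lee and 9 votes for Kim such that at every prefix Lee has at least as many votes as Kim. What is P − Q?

Bracketing 14 factors into binary products is counted by C_{14−1} = C_13. So P = C_13 = 742900.
Reading a vote for the leader as '(' and for the other as ')' turns such a sequence into a balanced string of 9 pairs, so the count is C_9. So Q = C_9 = 4862.
P − Q = 742900 − 4862 = 738038.

738038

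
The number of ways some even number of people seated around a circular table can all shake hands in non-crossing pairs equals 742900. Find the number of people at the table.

Non-crossing handshake pairings of 2n people are counted by C_n; 742900 = C_13.
So n = 13, and there are 2n = 26 people.

26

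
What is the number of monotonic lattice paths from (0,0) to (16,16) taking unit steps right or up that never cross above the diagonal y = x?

Sub-diagonal monotone paths from (0,0) to (16,16) biject with Dyck paths of semilength 16, giving C_16.
C_16 = C(32,16)/17 = 601080390/17 = 35357670.

35357670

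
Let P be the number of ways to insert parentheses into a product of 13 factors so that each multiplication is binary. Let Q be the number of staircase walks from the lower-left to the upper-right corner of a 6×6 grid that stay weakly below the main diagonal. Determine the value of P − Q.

207880

Parenthesizations of m factors correspond to full binary trees with m leaves, counted by C_{m−1}; m = 13 gives C_12. So P = C_12 = 208012.
Sub-diagonal monotone paths from (0,0) to (6,6) biject with Dyck paths of semilength 6, giving C_6. So Q = C_6 = 132.
P − Q = 208012 − 132 = 207880.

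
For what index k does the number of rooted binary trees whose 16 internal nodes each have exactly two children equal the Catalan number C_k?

Full binary trees with n internal nodes are counted by C_n; here n = 16.

16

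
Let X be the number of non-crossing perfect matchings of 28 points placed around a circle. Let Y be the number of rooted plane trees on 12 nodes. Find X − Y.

Non-crossing perfect matchings of 2n points on a circle are counted by C_n; with 28 points, n = 14. So X = C_14 = 2674440.
Rooted ordered (plane) trees on m nodes have m−1 edges and are counted by C_{m−1}; m = 12 gives C_11. So Y = C_11 = 58786.
X − Y = 2674440 − 58786 = 2615654.

2615654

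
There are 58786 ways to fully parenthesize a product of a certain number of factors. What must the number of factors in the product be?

Parenthesizations of m factors are counted by C_{m−1}; 58786 = C_11.
So the index is 11, and the number of factors is 11 + 1 = 12.

12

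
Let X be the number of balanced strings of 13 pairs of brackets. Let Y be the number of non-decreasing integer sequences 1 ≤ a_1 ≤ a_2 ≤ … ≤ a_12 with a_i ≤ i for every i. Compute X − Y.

534888

With 13 pairs the number of balanced bracket strings is the Catalan number C_13. So X = C_13 = 742900.
Weakly increasing sequences with a_i ≤ i biject with Dyck paths of semilength 12, so there are C_12. So Y = C_12 = 208012.
X − Y = 742900 − 208012 = 534888.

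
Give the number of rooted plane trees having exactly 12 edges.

Rooted ordered trees with n edges are counted by C_n; here n = 12.
C_12 = C(24,12)/13 = 2704156/13 = 208012.

208012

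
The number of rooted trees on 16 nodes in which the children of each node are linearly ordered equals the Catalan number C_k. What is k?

A rooted plane tree on 16 nodes has 15 edges, and such trees are counted by C_15.

15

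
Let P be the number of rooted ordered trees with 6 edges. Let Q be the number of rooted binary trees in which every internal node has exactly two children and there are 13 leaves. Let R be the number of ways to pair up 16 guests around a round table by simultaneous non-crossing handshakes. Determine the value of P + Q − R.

206714

Rooted ordered trees with n edges are counted by C_n; here n = 6. So P = C_6 = 132.
Full binary trees with 13 leaves have 13−1 = 12 internal nodes, so there are C_12 of them. So Q = C_12 = 208012.
With 16 = 2·8 people, non-crossing handshake pairings are non-crossing perfect matchings on a circle, counted by C_8. So R = C_8 = 1430.
P + Q − R = 132 + 208012 − 1430 = 206714.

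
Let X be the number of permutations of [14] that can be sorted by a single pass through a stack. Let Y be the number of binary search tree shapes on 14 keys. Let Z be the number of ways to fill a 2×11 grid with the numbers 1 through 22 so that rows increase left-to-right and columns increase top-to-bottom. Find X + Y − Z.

5290094

Stack-sortable permutations are exactly the 231-avoiding ones, counted by C_n; here n = 14. So X = C_14 = 2674440.
There are C_n binary search tree shapes on n keys; with n = 14 that is C_14. So Y = C_14 = 2674440.
Standard Young tableaux of shape 2×n are counted by C_n; here n = 11. So Z = C_11 = 58786.
X + Y − Z = 2674440 + 2674440 − 58786 = 5290094.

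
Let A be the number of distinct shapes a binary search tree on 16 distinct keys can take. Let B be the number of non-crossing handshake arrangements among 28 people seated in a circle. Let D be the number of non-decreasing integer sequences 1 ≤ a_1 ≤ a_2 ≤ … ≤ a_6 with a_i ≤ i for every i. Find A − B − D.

There are C_n binary search tree shapes on n keys; with n = 16 that is C_16. So A = C_16 = 35357670.
With 28 = 2·14 people, non-crossing handshake pairings are non-crossing perfect matchings on a circle, counted by C_14. So B = C_14 = 2674440.
Weakly increasing sequences with a_i ≤ i biject with Dyck paths of semilength 6, so there are C_6. So D = C_6 = 132.
A − B − D = 35357670 − 2674440 − 132 = 32683098.

32683098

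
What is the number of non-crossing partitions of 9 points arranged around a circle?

4862

Non-crossing partitions of an n-element set are counted by C_n; here n = 9.
C_9 = C(18,9)/10 = 48620/10 = 4862.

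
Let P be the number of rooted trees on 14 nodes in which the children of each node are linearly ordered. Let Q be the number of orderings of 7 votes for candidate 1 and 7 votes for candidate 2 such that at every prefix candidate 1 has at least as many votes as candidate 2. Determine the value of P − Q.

742471

Rooted ordered (plane) trees on m nodes have m−1 edges and are counted by C_{m−1}; m = 14 gives C_13. So P = C_13 = 742900.
Reading a vote for the leader as '(' and for the other as ')' turns such a sequence into a balanced string of 7 pairs, so the count is C_7. So Q = C_7 = 429.
P − Q = 742900 − 429 = 742471.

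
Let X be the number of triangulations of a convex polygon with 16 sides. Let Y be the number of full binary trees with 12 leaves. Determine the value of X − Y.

2615654

A convex 16-gon is triangulated into 14 triangles, and the number of such triangulations is the Catalan number C_{16−2} = C_14. So X = C_14 = 2674440.
Full binary trees with 12 leaves have 12−1 = 11 internal nodes, so there are C_11 of them. So Y = C_11 = 58786.
X − Y = 2674440 − 58786 = 2615654.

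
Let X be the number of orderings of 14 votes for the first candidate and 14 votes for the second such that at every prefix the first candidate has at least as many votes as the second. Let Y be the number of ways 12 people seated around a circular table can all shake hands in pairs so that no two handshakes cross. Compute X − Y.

2674308

Reading a vote for the leader as '(' and for the other as ')' turns such a sequence into a balanced string of 14 pairs, so the count is C_14. So X = C_14 = 2674440.
With 12 = 2·6 people, non-crossing handshake pairings are non-crossing perfect matchings on a circle, counted by C_6. So Y = C_6 = 132.
X − Y = 2674440 − 132 = 2674308.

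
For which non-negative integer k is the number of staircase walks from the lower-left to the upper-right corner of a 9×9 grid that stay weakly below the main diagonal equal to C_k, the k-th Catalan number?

9

Sub-diagonal monotone paths from (0,0) to (9,9) biject with Dyck paths of semilength 9, giving C_9.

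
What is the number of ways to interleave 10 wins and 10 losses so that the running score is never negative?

Ballot sequences with n votes each where one side never trails are Dyck words, counted by C_n; here n = 10.
C_10 = C_9 · 2(2·9+1)/(9+2) = 4862 · 38/11 = 16796.

16796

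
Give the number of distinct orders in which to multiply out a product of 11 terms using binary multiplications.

16796

Ways to associate a product of 11 factors correspond to binary trees on 11 leaves, so the count is C_10.
C_10 = C_9 · 2(2·9+1)/(9+2) = 4862 · 38/11 = 16796.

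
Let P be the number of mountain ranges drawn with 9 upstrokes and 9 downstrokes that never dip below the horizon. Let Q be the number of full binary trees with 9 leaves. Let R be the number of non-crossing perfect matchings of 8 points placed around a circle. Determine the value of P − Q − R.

A Dyck path with 9 up-steps and 9 down-steps has semilength 9, so there are C_9 of them. So P = C_9 = 4862.
Full binary trees with 9 leaves have 9−1 = 8 internal nodes, so there are C_8 of them. So Q = C_8 = 1430.
Non-crossing perfect matchings of 2n points on a circle are counted by C_n; with 8 points, n = 4. So R = C_4 = 14.
P − Q − R = 4862 − 1430 − 14 = 3418.

3418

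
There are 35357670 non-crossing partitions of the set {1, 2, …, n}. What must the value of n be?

16

Non-crossing partitions of [n] are counted by C_n. The Catalan number equal to 35357670 is C_16.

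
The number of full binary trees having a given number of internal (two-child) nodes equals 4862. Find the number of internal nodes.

Full binary trees with n internal nodes are counted by C_n. The Catalan number equal to 4862 is C_9.

9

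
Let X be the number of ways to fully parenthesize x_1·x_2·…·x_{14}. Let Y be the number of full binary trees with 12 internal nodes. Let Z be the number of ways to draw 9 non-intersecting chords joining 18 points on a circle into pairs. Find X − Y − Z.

530026

Ways to associate a product of 14 factors correspond to binary trees on 14 leaves, so the count is C_13. So X = C_13 = 742900.
Full binary trees with n internal nodes are counted by C_n; here n = 12. So Y = C_12 = 208012.
Pairing 18 circle points by 9 non-crossing chords gives C_9 matchings. So Z = C_9 = 4862.
X − Y − Z = 742900 − 208012 − 4862 = 530026.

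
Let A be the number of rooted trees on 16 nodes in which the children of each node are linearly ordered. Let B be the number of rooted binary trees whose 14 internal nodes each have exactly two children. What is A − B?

Rooted ordered (plane) trees on m nodes have m−1 edges and are counted by C_{m−1}; m = 16 gives C_15. So A = C_15 = 9694845.
Full binary trees with n internal nodes are counted by C_n; here n = 14. So B = C_14 = 2674440.
A − B = 9694845 − 2674440 = 7020405.

7020405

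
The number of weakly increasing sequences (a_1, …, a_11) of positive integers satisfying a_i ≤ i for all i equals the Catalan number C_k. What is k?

Weakly increasing sequences with a_i ≤ i biject with Dyck paths of semilength 11, so there are C_11.

11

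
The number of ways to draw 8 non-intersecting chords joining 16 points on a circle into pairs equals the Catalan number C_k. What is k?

Pairing 16 circle points by 8 non-crossing chords gives C_8 matchings.

8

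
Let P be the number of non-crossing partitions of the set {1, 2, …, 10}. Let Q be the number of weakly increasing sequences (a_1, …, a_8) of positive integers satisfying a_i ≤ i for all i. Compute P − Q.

15366

Non-crossing partitions of an n-element set are counted by C_n; here n = 10. So P = C_10 = 16796.
Such sub-staircase sequences of length n are counted by C_n; here n = 8. So Q = C_8 = 1430.
P − Q = 16796 − 1430 = 15366.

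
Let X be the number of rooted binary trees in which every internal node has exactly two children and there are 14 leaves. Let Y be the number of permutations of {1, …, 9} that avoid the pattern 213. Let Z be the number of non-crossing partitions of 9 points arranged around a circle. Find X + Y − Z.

Full binary trees with 14 leaves have 14−1 = 13 internal nodes, so there are C_13 of them. So X = C_13 = 742900.
Permutations of [n] avoiding any single length-3 pattern are counted by C_n; here n = 9. So Y = C_9 = 4862.
The non-crossing partitions of [9] form a lattice of size C_9. So Z = C_9 = 4862.
X + Y − Z = 742900 + 4862 − 4862 = 742900.

742900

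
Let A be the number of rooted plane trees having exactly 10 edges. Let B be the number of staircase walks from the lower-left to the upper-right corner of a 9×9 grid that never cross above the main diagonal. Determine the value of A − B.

11934

Rooted ordered trees with n edges are counted by C_n; here n = 10. So A = C_10 = 16796.
Sub-diagonal monotone paths from (0,0) to (9,9) biject with Dyck paths of semilength 9, giving C_9. So B = C_9 = 4862.
A − B = 16796 − 4862 = 11934.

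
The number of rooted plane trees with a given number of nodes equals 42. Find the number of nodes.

6

Rooted ordered trees on m nodes are counted by C_{m−1}. The Catalan number equal to 42 is C_5.
So the index is 5, and the number of nodes is 5 + 1 = 6.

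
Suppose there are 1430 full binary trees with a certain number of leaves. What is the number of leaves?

9

Full binary trees with L leaves are counted by C_{L−1}. Since C_8 = 1430, the index is 8.
So the index is 8, and the number of leaves is 8 + 1 = 9.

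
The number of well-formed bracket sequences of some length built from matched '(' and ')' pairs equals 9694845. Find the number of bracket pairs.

Balanced strings of n bracket-pairs are counted by C_n. The Catalan number equal to 9694845 is C_15.

15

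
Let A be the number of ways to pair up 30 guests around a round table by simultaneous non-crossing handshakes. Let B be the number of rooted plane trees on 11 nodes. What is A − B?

9678049

Non-crossing handshake pairings of 2n people are counted by C_n; 30 people gives n = 15. So A = C_15 = 9694845.
A rooted plane tree on 11 nodes has 10 edges, and such trees are counted by C_10. So B = C_10 = 16796.
A − B = 9694845 − 16796 = 9678049.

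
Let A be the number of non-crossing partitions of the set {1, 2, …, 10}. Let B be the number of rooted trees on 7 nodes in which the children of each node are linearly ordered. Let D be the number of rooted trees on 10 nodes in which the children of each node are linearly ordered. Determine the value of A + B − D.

12066

Non-crossing partitions of an n-element set are counted by C_n; here n = 10. So A = C_10 = 16796.
A rooted plane tree on 7 nodes has 6 edges, and such trees are counted by C_6. So B = C_6 = 132.
A rooted plane tree on 10 nodes has 9 edges, and such trees are counted by C_9. So D = C_9 = 4862.
A + B − D = 16796 + 132 − 4862 = 12066.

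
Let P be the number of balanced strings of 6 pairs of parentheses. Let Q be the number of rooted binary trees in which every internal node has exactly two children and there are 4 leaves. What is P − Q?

127

Balanced strings of n pairs of brackets are counted by C_n; here n = 6. So P = C_6 = 132.
Full binary trees with 4 leaves have 4−1 = 3 internal nodes, so there are C_3 of them. So Q = C_3 = 5.
P − Q = 132 − 5 = 127.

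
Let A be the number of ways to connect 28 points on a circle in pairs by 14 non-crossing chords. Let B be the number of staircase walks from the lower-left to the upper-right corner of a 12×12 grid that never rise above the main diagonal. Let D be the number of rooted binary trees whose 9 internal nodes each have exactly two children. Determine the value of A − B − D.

Pairing 28 circle points by 14 non-crossing chords gives C_14 matchings. So A = C_14 = 2674440.
Monotone paths in an n×n grid that stay weakly below the diagonal are counted by C_n; here n = 12. So B = C_12 = 208012.
Full binary trees with n internal nodes are counted by C_n; here n = 9. So D = C_9 = 4862.
A − B − D = 2674440 − 208012 − 4862 = 2461566.

2461566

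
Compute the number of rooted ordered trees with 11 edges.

A rooted plane tree with 11 edges has 12 nodes, and the count is C_11.
C_11 = C_10 · 2(2·10+1)/(10+2) = 16796 · 42/12 = 58786.

58786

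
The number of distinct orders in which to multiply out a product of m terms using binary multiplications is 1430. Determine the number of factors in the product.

Parenthesizations of m factors are counted by C_{m−1}. The Catalan number equal to 1430 is C_8.
So the index is 8, and the number of factors is 8 + 1 = 9.

9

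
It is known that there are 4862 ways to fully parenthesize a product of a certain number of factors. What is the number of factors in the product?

10

Parenthesizations of m factors are counted by C_{m−1}; 4862 = C_9.
So the index is 9, and the number of factors is 9 + 1 = 10.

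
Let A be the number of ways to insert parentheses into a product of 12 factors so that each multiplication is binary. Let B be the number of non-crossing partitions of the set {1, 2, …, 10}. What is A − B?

41990

Bracketing 12 factors into binary products is counted by C_{12−1} = C_11. So A = C_11 = 58786.
The non-crossing partitions of [10] form a lattice of size C_10. So B = C_10 = 16796.
A − B = 58786 − 16796 = 41990.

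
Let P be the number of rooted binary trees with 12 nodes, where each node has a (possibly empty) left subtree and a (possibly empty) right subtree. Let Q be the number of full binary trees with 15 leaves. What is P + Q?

2882452

Binary trees (left/right distinguished) on n nodes are counted by C_n; here n = 12. So P = C_12 = 208012.
Full binary trees with 15 leaves have 15−1 = 14 internal nodes, so there are C_14 of them. So Q = C_14 = 2674440.
P + Q = 208012 + 2674440 = 2882452.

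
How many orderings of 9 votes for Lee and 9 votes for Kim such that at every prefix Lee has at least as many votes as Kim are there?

Reading a vote for the leader as '(' and for the other as ')' turns such a sequence into a balanced string of 9 pairs, so the count is C_9.
C_9 = 4862.

4862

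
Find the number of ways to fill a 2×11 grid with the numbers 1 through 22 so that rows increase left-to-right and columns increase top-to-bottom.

58786

Standard Young tableaux of shape 2×n are counted by C_n; here n = 11.
C_11 = C_10 · 2(2·10+1)/(10+2) = 16796 · 42/12 = 58786.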